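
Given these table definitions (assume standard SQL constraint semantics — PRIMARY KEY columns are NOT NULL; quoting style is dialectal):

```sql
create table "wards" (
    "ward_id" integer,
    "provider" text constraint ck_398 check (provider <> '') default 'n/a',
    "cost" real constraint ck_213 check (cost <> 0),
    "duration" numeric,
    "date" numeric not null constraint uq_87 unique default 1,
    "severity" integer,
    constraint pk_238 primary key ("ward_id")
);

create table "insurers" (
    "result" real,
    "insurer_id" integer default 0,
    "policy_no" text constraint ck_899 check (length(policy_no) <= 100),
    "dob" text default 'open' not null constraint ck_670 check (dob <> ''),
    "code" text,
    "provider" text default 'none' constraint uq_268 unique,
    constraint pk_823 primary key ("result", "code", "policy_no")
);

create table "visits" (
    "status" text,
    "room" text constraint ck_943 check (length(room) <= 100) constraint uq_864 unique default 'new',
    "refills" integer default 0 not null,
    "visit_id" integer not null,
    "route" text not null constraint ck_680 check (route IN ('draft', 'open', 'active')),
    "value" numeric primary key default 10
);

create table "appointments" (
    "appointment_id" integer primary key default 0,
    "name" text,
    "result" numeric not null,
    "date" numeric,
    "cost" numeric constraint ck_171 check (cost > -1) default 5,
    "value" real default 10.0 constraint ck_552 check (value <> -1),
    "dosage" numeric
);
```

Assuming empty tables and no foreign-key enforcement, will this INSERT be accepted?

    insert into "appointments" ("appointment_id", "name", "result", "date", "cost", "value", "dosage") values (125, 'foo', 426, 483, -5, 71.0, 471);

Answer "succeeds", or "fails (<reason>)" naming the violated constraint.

fails (CHECK on cost)

The value -5 for cost violates CHECK (cost > -1).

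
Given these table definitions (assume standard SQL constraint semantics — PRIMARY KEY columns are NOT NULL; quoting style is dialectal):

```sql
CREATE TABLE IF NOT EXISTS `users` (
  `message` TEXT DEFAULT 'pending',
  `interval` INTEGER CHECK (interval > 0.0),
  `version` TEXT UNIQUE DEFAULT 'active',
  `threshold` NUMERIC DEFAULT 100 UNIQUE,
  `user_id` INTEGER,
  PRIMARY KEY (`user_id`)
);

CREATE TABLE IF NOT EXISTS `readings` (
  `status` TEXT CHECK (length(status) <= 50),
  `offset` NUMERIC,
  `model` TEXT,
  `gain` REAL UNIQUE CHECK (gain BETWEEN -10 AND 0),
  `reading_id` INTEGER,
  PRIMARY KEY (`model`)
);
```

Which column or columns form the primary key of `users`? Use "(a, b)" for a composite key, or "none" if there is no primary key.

user_id

user_id is declared PRIMARY KEY as a table-level PRIMARY KEY clause.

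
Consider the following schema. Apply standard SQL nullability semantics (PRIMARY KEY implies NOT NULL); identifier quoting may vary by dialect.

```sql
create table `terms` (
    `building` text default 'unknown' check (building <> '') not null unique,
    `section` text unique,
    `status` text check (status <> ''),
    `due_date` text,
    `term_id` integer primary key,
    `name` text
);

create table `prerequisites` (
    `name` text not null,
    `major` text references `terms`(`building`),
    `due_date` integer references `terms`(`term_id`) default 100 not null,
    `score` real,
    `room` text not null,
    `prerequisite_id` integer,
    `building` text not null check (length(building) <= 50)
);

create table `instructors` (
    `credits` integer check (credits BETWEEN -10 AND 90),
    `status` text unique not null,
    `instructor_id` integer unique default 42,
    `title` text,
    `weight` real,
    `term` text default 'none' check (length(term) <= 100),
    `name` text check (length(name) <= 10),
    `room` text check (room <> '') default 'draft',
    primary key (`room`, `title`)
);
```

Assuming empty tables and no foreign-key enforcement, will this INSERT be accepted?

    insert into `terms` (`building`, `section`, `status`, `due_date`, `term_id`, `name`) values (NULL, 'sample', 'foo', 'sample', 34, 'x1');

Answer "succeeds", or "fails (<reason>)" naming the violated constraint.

building is explicitly set to NULL, but building is declared NOT NULL.

fails (NOT NULL on building)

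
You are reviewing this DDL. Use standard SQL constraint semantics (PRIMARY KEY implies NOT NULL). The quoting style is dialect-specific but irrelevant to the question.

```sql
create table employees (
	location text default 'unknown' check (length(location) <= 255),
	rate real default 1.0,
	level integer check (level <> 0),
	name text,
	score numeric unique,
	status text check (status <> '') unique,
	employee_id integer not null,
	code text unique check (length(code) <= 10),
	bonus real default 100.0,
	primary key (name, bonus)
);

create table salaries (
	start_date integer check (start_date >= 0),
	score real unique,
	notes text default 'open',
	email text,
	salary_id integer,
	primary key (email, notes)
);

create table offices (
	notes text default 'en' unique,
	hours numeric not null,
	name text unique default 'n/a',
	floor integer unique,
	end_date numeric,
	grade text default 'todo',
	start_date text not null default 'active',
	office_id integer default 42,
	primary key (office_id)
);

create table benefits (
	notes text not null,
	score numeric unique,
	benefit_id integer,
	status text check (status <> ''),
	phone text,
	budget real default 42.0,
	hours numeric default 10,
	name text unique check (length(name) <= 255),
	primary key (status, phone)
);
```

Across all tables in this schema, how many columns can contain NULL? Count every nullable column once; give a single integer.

employees: 6 nullable (location, rate, level, score, status, code — PK (name, bonus) and explicit NOT NULL columns excluded).
salaries: 3 nullable (start_date, score, salary_id — PK (email, notes) and explicit NOT NULL columns excluded).
offices: 5 nullable (notes, name, floor, end_date, grade — PK (office_id) and explicit NOT NULL columns excluded).
benefits: 5 nullable (score, benefit_id, budget, hours, name — PK (status, phone) and explicit NOT NULL columns excluded).
Total: 6 + 3 + 5 + 5 = 19.

19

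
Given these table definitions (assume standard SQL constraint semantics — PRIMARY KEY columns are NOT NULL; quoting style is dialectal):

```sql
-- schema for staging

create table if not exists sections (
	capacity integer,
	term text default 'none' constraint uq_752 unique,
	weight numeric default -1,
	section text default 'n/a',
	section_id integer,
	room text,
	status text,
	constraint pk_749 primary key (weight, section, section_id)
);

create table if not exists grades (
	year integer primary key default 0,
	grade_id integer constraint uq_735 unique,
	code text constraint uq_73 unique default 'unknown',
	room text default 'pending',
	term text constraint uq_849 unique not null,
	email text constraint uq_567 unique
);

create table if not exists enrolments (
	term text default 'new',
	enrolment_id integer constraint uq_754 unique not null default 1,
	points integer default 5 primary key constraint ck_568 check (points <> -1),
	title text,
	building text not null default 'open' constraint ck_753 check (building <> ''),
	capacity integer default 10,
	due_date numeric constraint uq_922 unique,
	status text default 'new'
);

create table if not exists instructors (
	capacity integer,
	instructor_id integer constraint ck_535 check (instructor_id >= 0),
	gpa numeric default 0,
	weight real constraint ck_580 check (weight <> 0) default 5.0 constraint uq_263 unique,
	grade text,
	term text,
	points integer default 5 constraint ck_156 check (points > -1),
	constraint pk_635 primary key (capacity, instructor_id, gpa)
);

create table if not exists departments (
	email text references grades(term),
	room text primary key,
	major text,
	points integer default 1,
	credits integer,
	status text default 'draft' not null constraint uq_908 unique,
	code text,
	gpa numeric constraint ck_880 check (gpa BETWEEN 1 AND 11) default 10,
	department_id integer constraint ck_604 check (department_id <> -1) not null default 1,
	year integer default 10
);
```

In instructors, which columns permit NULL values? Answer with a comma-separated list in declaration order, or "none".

weight, grade, term, points

- capacity: part of the PRIMARY KEY, which implies NOT NULL → not nullable.
- instructor_id: part of the PRIMARY KEY, which implies NOT NULL → not nullable.
- gpa: part of the PRIMARY KEY, which implies NOT NULL → not nullable.
- weight: CHECK does not forbid NULL (a CHECK constraint passes when its expression is NULL) → nullable.
- grade: no NOT NULL constraint applies → nullable.
- term: no NOT NULL constraint applies → nullable.
- points: CHECK does not forbid NULL (a CHECK constraint passes when its expression is NULL) → nullable.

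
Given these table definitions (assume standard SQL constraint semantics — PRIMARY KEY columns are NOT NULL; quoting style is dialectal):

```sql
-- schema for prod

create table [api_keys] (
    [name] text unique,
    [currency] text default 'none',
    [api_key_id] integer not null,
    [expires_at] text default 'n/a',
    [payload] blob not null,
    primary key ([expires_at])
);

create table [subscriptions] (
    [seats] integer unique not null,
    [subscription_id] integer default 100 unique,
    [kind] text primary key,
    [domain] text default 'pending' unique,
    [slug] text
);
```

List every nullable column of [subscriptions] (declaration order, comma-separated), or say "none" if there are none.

- seats: declared NOT NULL → not nullable.
- subscription_id: UNIQUE does not imply NOT NULL → nullable.
- kind: part of the PRIMARY KEY, which implies NOT NULL → not nullable.
- domain: UNIQUE does not imply NOT NULL → nullable.
- slug: no NOT NULL constraint applies → nullable.

subscription_id, domain, slug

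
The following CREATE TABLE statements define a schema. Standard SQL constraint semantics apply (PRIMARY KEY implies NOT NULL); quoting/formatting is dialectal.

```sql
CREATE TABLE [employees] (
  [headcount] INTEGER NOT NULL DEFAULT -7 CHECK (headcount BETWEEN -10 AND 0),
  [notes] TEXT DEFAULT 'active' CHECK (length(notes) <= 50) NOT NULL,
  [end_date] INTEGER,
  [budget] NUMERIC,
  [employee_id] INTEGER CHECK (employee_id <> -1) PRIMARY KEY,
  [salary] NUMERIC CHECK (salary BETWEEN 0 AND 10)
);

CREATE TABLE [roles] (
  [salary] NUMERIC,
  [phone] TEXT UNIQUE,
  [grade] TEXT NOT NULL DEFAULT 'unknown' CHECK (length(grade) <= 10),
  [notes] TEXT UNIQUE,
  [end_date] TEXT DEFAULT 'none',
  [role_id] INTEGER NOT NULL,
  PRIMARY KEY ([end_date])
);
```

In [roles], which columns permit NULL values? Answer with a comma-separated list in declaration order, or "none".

- salary: no NOT NULL constraint applies → nullable.
- phone: UNIQUE does not imply NOT NULL → nullable.
- grade: declared NOT NULL → not nullable.
- notes: UNIQUE does not imply NOT NULL → nullable.
- end_date: part of the PRIMARY KEY, which implies NOT NULL → not nullable.
- role_id: declared NOT NULL → not nullable.

salary, phone, notes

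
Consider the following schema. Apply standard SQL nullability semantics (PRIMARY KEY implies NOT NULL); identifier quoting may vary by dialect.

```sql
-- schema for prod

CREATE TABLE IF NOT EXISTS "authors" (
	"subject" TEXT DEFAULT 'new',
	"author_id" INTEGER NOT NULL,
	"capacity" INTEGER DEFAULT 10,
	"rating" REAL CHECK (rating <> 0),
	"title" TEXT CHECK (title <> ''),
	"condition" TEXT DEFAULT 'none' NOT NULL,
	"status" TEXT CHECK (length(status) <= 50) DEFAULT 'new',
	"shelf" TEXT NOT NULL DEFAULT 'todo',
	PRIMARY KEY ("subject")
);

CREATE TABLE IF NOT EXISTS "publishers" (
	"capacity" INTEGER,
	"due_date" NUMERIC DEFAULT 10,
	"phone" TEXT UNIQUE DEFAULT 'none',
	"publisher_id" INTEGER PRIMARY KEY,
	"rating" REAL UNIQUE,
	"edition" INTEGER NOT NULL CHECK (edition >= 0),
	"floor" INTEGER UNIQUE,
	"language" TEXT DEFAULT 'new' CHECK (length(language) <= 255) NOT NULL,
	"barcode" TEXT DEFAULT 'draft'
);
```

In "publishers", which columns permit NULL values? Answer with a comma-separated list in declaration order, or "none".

- capacity: no NOT NULL constraint applies → nullable.
- due_date: DEFAULT only fills an omitted column; an explicit NULL is still allowed → nullable.
- phone: UNIQUE does not imply NOT NULL → nullable.
- publisher_id: part of the PRIMARY KEY, which implies NOT NULL → not nullable.
- rating: UNIQUE does not imply NOT NULL → nullable.
- edition: declared NOT NULL → not nullable.
- floor: UNIQUE does not imply NOT NULL → nullable.
- language: declared NOT NULL → not nullable.
- barcode: DEFAULT only fills an omitted column; an explicit NULL is still allowed → nullable.

capacity, due_date, phone, rating, floor, barcode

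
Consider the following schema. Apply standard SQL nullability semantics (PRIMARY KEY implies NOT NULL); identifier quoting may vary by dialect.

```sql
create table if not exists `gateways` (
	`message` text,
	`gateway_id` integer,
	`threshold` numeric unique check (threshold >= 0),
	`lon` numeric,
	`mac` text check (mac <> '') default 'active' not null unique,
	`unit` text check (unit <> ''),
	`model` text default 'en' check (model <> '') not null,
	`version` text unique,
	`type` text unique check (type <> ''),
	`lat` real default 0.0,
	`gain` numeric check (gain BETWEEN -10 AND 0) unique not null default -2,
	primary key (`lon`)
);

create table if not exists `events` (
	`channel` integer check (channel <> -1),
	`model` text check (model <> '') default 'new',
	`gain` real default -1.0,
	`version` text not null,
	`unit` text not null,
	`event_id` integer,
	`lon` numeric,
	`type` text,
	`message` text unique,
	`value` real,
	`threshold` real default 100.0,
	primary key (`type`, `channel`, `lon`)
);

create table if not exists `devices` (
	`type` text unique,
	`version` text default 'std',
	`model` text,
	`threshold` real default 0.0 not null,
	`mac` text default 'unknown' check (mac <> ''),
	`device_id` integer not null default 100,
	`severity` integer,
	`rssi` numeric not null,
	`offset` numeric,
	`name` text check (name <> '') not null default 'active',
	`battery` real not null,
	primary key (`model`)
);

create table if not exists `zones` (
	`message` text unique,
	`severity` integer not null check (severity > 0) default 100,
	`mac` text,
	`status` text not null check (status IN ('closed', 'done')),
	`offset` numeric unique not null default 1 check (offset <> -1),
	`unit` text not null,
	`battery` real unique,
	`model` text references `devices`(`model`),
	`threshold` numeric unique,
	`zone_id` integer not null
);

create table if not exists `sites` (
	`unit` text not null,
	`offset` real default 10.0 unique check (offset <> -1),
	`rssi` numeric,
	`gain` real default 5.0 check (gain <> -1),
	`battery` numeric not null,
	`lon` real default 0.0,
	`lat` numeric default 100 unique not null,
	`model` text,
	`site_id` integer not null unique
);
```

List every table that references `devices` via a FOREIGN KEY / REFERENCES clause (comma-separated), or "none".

zones

- zones.model references devices(model).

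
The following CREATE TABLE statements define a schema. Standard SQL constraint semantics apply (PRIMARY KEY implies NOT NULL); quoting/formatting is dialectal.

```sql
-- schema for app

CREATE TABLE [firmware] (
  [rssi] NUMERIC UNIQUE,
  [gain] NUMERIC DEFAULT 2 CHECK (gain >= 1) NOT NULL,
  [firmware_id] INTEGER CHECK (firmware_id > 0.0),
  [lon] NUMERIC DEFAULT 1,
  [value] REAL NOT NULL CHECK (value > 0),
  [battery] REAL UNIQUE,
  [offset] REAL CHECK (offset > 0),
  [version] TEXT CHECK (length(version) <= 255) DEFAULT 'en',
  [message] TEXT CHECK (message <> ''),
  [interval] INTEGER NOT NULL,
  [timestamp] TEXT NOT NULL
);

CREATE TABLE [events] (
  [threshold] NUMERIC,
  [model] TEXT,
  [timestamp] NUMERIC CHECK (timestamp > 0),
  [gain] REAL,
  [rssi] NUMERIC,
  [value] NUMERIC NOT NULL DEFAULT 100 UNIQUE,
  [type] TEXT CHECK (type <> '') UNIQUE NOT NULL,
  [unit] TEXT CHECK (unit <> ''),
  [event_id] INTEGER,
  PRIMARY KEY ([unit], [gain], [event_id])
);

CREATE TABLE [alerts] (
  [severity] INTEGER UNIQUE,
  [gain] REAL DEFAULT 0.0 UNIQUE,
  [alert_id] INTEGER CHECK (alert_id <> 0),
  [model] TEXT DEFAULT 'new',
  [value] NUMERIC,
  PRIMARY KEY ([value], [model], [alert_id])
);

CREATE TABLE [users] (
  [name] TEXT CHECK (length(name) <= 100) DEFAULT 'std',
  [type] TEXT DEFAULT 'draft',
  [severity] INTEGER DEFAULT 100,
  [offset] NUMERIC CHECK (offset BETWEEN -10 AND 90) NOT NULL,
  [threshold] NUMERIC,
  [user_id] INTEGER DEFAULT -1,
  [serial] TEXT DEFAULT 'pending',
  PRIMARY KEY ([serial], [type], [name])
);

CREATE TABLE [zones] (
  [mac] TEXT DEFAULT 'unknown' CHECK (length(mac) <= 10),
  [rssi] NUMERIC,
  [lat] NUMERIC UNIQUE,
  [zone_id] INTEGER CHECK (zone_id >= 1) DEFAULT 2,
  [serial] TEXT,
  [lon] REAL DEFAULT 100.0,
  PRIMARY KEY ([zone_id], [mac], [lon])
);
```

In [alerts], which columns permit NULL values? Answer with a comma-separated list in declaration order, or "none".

- severity: UNIQUE does not imply NOT NULL → nullable.
- gain: UNIQUE does not imply NOT NULL → nullable.
- alert_id: part of the PRIMARY KEY, which implies NOT NULL → not nullable.
- model: part of the PRIMARY KEY, which implies NOT NULL → not nullable.
- value: part of the PRIMARY KEY, which implies NOT NULL → not nullable.

severity, gain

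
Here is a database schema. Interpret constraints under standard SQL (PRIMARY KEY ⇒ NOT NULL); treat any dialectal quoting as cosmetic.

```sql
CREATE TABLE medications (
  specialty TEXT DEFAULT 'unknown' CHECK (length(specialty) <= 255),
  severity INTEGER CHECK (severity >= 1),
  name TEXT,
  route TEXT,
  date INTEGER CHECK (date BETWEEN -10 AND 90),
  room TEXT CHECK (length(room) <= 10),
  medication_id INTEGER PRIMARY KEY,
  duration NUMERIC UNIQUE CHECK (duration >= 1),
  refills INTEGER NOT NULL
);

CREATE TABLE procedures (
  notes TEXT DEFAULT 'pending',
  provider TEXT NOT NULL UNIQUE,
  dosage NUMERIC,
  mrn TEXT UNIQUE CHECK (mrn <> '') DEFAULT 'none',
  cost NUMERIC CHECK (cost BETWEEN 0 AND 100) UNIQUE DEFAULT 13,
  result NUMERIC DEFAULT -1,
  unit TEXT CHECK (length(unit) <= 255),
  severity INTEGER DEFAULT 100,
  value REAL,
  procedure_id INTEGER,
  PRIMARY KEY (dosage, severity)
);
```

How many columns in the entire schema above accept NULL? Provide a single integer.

14

medications: 7 nullable (specialty, severity, name, route, date, room, duration — PK (medication_id) and explicit NOT NULL columns excluded).
procedures: 7 nullable (notes, mrn, cost, result, unit, value, procedure_id — PK (dosage, severity) and explicit NOT NULL columns excluded).
Total: 7 + 7 = 14.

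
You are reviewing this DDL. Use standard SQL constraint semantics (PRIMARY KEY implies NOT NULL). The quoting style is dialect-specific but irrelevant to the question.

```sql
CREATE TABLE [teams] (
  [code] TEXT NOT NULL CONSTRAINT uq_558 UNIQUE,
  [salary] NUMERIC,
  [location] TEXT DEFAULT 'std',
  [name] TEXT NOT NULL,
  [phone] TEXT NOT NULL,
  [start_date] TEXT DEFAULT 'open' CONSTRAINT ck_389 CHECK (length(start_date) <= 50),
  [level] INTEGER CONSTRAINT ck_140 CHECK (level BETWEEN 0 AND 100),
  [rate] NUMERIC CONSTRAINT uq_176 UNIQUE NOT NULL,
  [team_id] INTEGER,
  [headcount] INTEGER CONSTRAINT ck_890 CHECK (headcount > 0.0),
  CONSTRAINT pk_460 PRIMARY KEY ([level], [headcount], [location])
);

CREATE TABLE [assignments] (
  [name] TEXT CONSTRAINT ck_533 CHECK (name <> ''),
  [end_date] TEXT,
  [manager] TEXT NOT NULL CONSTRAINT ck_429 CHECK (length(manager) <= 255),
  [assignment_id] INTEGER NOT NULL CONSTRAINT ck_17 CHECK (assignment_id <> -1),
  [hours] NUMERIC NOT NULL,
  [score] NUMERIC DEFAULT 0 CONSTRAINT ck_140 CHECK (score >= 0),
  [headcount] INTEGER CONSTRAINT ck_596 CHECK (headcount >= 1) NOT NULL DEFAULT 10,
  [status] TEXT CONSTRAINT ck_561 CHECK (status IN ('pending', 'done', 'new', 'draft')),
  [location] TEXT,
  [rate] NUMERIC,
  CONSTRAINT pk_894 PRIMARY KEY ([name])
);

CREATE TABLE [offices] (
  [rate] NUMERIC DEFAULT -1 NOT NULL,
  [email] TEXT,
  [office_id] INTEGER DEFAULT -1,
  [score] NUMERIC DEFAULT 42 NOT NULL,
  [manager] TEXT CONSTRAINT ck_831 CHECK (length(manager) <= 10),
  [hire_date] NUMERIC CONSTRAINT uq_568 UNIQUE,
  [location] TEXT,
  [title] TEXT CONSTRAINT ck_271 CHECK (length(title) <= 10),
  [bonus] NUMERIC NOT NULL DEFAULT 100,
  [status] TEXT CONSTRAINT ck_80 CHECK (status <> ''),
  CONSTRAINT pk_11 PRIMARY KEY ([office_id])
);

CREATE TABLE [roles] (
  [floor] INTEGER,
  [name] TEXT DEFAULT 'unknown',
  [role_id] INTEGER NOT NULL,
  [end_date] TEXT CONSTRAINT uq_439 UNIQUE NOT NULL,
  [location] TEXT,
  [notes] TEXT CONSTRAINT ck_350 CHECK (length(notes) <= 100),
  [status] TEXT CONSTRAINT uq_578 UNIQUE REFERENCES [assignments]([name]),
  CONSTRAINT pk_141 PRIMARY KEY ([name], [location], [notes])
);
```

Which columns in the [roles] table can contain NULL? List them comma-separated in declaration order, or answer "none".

- floor: no NOT NULL constraint applies → nullable.
- name: part of the PRIMARY KEY, which implies NOT NULL → not nullable.
- role_id: declared NOT NULL → not nullable.
- end_date: declared NOT NULL → not nullable.
- location: part of the PRIMARY KEY, which implies NOT NULL → not nullable.
- notes: part of the PRIMARY KEY, which implies NOT NULL → not nullable.
- status: a foreign key column may be NULL unless separately constrained → nullable.

floor, status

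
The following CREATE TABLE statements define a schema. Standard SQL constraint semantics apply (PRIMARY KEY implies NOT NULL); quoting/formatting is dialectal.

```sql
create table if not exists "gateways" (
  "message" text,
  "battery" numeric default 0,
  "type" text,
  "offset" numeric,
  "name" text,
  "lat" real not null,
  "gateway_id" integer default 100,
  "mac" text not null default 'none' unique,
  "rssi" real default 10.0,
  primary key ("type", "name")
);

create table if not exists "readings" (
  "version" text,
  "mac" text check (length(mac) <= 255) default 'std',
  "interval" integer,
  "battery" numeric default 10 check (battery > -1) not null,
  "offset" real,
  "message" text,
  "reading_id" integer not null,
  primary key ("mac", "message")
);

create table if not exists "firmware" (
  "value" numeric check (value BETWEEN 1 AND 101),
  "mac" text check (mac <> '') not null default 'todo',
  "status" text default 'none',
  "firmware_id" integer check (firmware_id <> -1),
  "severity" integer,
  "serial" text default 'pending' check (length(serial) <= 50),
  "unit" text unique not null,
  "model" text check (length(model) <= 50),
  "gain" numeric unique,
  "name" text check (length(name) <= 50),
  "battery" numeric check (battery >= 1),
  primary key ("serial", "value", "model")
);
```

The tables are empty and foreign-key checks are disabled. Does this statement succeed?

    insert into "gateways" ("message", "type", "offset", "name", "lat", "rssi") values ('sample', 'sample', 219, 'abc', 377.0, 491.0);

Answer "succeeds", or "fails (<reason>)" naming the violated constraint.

succeeds

NOT NULL columns: lat is supplied; mac defaults to 'none'; name is supplied; type is supplied.
No constraint is violated.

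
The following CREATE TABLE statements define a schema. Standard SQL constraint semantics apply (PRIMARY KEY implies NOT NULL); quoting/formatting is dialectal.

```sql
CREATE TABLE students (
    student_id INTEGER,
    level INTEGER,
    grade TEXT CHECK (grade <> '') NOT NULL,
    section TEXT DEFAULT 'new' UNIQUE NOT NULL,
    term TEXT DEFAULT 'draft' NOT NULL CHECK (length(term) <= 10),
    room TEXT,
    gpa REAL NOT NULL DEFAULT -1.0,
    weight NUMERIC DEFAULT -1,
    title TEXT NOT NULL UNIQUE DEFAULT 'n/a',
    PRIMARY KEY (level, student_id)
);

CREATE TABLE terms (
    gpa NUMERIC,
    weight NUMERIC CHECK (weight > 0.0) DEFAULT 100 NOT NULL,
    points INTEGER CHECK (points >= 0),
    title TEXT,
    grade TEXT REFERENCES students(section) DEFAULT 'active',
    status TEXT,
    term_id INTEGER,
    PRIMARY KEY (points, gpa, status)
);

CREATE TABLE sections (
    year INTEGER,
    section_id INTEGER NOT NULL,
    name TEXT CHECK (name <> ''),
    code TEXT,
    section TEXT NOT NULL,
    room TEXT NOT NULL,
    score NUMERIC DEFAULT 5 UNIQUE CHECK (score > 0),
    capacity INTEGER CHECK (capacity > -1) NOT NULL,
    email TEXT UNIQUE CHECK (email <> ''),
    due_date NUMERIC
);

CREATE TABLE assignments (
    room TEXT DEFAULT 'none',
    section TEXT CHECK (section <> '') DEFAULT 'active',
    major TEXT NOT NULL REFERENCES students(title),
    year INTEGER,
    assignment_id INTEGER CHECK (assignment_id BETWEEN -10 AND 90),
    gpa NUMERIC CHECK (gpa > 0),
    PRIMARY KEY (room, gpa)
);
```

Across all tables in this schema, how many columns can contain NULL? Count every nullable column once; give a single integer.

students: 2 nullable (room, weight — PK (level, student_id) and explicit NOT NULL columns excluded).
terms: 3 nullable (title, grade, term_id — PK (points, gpa, status) and explicit NOT NULL columns excluded).
sections: 6 nullable (year, name, code, score, email, due_date — PK none and explicit NOT NULL columns excluded).
assignments: 3 nullable (section, year, assignment_id — PK (room, gpa) and explicit NOT NULL columns excluded).
Total: 2 + 3 + 6 + 3 = 14.

14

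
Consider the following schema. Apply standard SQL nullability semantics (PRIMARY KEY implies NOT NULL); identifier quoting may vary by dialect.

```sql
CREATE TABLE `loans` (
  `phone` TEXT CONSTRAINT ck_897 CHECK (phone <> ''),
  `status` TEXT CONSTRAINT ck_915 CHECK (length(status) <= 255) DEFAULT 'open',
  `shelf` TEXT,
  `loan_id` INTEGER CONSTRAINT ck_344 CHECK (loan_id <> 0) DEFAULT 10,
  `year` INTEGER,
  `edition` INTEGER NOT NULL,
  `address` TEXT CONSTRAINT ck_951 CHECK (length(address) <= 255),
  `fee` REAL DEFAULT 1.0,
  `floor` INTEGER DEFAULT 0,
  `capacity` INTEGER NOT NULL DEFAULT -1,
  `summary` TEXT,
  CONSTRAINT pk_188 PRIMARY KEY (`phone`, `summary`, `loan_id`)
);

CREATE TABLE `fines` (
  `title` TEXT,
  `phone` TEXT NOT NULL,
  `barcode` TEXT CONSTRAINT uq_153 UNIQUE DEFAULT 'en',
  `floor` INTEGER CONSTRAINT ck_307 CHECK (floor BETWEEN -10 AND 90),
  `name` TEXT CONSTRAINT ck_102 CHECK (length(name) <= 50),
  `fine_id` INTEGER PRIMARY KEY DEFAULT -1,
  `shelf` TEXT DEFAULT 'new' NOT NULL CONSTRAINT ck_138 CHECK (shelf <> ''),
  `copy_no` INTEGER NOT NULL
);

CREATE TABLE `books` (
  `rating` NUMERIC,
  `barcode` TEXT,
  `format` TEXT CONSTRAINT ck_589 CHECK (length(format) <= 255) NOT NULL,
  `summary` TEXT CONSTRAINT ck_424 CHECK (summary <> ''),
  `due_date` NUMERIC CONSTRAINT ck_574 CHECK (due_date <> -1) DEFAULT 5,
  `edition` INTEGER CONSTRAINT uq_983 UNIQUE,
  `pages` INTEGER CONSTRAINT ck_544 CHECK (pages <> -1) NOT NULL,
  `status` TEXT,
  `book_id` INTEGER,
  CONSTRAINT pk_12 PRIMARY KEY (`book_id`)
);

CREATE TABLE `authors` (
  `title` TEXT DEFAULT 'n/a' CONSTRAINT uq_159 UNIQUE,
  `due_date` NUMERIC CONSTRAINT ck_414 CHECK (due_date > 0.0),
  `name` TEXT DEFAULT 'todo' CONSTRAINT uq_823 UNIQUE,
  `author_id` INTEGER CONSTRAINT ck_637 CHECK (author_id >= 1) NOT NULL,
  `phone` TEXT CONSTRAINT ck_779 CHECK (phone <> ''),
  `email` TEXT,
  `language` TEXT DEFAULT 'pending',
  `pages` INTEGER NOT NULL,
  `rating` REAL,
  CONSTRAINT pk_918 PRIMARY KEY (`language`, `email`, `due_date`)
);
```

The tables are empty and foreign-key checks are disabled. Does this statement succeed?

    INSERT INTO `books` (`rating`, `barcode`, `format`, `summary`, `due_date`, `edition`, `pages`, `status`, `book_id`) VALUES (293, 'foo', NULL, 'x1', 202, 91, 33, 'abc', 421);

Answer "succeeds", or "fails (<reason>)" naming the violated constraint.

fails (NOT NULL on format)

format is explicitly set to NULL, but format is declared NOT NULL.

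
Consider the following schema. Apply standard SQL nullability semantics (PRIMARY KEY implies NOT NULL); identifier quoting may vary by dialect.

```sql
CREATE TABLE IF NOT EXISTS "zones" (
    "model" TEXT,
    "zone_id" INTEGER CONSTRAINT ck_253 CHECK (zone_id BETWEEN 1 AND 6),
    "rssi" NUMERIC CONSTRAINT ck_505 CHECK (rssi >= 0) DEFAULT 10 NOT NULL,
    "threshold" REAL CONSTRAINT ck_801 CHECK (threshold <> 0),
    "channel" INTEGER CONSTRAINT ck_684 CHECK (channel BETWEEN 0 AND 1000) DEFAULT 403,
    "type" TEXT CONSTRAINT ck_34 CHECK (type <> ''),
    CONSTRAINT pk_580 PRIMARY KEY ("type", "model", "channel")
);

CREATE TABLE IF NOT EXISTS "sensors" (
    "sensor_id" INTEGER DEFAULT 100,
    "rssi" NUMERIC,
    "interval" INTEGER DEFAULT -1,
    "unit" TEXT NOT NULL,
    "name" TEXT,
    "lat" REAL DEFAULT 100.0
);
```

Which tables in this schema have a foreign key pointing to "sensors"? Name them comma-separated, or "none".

none

No REFERENCES clause anywhere in the schema names sensors.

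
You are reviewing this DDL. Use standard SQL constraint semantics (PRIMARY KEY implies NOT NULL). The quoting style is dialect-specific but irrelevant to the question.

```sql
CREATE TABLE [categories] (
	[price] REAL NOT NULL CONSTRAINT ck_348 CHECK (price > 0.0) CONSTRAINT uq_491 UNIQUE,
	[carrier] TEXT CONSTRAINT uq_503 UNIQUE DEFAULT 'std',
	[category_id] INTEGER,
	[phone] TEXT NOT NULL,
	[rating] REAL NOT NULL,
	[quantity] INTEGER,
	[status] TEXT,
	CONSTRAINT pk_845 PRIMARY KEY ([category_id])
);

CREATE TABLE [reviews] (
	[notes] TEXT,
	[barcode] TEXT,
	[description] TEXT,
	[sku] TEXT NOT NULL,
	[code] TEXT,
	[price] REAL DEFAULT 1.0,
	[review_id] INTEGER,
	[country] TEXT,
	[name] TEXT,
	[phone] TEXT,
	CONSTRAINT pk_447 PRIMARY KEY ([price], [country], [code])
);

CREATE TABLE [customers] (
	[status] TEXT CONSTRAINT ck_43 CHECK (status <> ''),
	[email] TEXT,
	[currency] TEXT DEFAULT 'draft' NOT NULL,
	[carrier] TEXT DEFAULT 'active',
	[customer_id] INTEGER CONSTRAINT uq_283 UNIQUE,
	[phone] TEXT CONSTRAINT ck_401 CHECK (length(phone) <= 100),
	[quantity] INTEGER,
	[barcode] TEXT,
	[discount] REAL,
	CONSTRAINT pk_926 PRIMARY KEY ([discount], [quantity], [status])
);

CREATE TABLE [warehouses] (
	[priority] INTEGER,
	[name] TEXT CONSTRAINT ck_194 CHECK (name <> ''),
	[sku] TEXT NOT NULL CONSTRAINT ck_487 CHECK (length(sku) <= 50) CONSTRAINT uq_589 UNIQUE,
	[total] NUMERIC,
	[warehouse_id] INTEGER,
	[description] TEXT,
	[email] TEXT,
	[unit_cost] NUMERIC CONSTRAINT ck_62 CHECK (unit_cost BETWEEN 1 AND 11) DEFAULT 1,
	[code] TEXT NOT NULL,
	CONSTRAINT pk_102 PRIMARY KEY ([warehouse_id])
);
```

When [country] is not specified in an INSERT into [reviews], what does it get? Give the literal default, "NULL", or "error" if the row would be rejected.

error

country has no DEFAULT clause.
Omitting it would insert NULL, but it is part of the PRIMARY KEY, so the INSERT fails.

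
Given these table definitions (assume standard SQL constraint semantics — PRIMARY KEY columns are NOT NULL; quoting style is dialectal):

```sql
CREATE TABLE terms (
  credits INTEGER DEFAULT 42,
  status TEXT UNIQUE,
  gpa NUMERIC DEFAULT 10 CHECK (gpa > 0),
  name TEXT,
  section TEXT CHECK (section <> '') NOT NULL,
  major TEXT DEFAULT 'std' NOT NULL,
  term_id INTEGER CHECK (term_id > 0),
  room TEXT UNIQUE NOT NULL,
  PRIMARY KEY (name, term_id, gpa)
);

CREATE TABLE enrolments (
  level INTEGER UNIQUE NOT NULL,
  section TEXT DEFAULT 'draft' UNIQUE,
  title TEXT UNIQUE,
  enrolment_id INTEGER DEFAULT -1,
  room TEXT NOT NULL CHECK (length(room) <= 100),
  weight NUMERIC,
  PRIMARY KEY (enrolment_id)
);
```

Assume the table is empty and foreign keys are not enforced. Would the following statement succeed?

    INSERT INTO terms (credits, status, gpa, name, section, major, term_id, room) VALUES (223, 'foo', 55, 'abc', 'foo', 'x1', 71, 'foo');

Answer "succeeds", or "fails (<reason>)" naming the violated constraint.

succeeds

NOT NULL columns: gpa is supplied; major is supplied; name is supplied; room is supplied; section is supplied; term_id is supplied.
CHECK constraints: 55 satisfies (gpa > 0); 'foo' satisfies (section <> ''); 71 satisfies (term_id > 0).
No constraint is violated.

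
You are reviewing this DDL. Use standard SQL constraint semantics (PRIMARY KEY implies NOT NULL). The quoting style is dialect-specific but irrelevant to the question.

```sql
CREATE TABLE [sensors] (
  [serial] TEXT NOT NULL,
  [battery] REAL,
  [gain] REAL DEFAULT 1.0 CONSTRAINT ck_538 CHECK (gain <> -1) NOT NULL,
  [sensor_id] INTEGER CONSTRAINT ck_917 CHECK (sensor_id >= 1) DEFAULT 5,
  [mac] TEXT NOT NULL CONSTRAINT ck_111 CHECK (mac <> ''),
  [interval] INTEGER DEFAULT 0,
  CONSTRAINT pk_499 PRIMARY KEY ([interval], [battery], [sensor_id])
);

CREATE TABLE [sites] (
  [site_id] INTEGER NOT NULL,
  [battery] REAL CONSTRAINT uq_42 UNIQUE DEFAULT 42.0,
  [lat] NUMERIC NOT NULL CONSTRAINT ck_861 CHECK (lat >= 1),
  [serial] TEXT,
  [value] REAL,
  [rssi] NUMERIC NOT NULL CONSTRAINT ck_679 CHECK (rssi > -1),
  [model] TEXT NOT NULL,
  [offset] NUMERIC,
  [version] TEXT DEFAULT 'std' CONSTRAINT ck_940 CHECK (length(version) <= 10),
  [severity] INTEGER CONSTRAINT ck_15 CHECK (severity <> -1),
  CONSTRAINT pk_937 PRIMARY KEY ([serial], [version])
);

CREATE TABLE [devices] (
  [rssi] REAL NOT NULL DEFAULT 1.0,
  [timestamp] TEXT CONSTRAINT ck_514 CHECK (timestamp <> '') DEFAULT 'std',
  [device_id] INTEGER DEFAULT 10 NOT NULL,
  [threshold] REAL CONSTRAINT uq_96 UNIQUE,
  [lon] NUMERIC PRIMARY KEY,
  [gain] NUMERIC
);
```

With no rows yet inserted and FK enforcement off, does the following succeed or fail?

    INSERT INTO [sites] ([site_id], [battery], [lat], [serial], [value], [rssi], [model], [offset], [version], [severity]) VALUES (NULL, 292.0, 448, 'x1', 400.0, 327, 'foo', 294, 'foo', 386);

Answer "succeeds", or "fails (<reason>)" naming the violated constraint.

site_id is explicitly set to NULL, but site_id is declared NOT NULL.

fails (NOT NULL on site_id)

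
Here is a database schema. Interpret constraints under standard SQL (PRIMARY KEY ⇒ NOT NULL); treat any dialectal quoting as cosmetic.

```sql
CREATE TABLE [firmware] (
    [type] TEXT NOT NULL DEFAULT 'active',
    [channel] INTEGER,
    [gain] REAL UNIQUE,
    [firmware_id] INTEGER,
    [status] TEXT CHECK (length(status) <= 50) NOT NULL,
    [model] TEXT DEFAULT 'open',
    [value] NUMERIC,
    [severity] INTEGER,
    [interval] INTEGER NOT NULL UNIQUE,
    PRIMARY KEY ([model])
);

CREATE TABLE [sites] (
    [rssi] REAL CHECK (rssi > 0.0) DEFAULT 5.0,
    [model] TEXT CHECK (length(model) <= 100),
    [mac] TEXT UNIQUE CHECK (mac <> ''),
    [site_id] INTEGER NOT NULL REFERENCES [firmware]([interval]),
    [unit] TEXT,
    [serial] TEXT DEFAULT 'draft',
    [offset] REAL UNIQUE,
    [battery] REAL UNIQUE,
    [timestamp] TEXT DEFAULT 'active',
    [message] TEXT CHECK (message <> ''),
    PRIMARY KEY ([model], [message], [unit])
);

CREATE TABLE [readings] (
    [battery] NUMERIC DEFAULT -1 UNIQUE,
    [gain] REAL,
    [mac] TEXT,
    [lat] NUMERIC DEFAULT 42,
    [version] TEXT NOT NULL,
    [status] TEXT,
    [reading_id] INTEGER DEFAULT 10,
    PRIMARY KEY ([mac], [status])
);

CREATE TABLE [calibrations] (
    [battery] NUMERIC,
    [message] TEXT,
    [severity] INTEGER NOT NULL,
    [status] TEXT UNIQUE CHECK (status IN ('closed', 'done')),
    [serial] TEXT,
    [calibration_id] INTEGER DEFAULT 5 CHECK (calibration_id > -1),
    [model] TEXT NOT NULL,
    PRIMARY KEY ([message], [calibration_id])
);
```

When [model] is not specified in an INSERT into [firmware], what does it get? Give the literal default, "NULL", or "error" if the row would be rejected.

model has an explicit DEFAULT 'open'.
When the column is omitted from an INSERT, that default is used.

'open'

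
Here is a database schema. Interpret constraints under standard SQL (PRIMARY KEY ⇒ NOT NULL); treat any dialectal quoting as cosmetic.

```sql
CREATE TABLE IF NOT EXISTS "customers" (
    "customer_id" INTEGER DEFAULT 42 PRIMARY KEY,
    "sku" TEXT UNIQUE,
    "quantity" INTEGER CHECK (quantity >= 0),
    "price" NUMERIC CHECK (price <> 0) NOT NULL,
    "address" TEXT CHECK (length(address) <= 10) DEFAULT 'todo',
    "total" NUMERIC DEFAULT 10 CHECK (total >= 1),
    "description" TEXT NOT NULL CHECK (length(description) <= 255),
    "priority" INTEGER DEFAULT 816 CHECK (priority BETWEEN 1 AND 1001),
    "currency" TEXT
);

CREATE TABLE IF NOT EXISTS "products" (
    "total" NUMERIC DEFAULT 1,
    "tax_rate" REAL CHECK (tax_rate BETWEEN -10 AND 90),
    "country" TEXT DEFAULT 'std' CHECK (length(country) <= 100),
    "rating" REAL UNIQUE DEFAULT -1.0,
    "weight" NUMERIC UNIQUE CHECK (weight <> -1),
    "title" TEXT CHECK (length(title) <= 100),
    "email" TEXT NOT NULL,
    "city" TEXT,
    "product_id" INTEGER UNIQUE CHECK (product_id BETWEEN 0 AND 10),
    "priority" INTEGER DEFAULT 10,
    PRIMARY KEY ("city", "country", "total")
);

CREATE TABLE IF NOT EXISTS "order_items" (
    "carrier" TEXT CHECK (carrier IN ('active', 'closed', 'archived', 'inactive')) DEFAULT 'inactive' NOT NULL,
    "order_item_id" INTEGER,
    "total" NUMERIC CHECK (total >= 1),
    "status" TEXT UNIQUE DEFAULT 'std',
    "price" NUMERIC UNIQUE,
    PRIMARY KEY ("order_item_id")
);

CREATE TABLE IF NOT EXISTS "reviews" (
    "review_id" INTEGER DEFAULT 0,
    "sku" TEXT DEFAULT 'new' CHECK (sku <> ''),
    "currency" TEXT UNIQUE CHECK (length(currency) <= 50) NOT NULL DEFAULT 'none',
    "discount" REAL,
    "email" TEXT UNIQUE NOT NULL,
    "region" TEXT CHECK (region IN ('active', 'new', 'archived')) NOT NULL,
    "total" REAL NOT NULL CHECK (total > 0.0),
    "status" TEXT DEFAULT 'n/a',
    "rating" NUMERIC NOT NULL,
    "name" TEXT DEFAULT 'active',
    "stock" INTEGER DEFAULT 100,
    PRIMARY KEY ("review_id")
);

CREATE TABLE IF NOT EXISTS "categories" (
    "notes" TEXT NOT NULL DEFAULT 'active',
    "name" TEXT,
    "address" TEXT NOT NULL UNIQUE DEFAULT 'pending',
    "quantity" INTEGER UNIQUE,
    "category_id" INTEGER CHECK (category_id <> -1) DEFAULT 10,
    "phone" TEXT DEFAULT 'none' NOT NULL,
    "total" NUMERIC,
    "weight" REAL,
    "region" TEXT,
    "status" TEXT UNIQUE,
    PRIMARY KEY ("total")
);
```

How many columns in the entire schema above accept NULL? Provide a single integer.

customers: 6 nullable (sku, quantity, address, total, priority, currency — PK (customer_id) and explicit NOT NULL columns excluded).
products: 6 nullable (tax_rate, rating, weight, title, product_id, priority — PK (city, country, total) and explicit NOT NULL columns excluded).
order_items: 3 nullable (total, status, price — PK (order_item_id) and explicit NOT NULL columns excluded).
reviews: 5 nullable (sku, discount, status, name, stock — PK (review_id) and explicit NOT NULL columns excluded).
categories: 6 nullable (name, quantity, category_id, weight, region, status — PK (total) and explicit NOT NULL columns excluded).
Total: 6 + 6 + 3 + 5 + 6 = 26.

26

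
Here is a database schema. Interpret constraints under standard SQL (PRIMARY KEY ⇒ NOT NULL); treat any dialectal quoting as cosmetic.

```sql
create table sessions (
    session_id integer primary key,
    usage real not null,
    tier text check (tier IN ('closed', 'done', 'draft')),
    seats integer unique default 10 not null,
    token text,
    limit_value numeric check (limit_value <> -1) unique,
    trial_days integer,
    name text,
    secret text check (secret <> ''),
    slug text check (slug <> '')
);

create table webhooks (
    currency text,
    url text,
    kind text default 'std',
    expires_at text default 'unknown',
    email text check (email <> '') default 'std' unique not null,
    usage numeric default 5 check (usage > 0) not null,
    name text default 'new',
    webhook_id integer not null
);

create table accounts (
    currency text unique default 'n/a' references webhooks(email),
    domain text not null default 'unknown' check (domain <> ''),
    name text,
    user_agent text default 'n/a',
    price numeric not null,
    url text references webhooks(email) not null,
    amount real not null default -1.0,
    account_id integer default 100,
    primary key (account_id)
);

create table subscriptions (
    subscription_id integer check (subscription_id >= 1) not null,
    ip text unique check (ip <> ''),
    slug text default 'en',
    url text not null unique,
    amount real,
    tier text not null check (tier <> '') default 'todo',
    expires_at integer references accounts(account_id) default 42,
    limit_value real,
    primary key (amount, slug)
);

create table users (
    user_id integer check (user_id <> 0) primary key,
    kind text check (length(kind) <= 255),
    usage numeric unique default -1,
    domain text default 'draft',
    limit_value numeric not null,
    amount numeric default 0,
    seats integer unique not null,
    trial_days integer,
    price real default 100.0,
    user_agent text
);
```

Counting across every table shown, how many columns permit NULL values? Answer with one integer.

25

sessions: 7 nullable (tier, token, limit_value, trial_days, name, secret, slug — PK (session_id) and explicit NOT NULL columns excluded).
webhooks: 5 nullable (currency, url, kind, expires_at, name — PK none and explicit NOT NULL columns excluded).
accounts: 3 nullable (currency, name, user_agent — PK (account_id) and explicit NOT NULL columns excluded).
subscriptions: 3 nullable (ip, expires_at, limit_value — PK (amount, slug) and explicit NOT NULL columns excluded).
users: 7 nullable (kind, usage, domain, amount, trial_days, price, user_agent — PK (user_id) and explicit NOT NULL columns excluded).
Total: 7 + 5 + 3 + 3 + 7 = 25.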